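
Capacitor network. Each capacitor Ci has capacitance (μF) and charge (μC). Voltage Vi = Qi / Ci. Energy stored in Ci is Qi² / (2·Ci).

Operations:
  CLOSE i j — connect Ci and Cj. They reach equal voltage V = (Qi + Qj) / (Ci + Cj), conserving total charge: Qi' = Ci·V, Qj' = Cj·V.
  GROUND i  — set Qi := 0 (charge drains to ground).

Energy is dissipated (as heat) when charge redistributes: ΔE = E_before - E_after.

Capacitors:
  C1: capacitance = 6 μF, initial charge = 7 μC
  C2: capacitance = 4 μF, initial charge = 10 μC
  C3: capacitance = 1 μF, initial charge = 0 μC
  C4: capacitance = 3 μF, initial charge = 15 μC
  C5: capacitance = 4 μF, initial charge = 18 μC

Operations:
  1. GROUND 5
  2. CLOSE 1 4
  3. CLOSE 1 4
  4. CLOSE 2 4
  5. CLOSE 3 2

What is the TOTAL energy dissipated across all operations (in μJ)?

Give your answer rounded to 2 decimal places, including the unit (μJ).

Initial: C1(6μF, Q=7μC, V=1.17V), C2(4μF, Q=10μC, V=2.50V), C3(1μF, Q=0μC, V=0.00V), C4(3μF, Q=15μC, V=5.00V), C5(4μF, Q=18μC, V=4.50V)
Op 1: GROUND 5: Q5=0; energy lost=40.500
Op 2: CLOSE 1-4: Q_total=22.00, C_total=9.00, V=2.44; Q1=14.67, Q4=7.33; dissipated=14.694
Op 3: CLOSE 1-4: Q_total=22.00, C_total=9.00, V=2.44; Q1=14.67, Q4=7.33; dissipated=0.000
Op 4: CLOSE 2-4: Q_total=17.33, C_total=7.00, V=2.48; Q2=9.90, Q4=7.43; dissipated=0.003
Op 5: CLOSE 3-2: Q_total=9.90, C_total=5.00, V=1.98; Q3=1.98, Q2=7.92; dissipated=2.453
Total dissipated: 57.650 μJ

Answer: 57.65 μJ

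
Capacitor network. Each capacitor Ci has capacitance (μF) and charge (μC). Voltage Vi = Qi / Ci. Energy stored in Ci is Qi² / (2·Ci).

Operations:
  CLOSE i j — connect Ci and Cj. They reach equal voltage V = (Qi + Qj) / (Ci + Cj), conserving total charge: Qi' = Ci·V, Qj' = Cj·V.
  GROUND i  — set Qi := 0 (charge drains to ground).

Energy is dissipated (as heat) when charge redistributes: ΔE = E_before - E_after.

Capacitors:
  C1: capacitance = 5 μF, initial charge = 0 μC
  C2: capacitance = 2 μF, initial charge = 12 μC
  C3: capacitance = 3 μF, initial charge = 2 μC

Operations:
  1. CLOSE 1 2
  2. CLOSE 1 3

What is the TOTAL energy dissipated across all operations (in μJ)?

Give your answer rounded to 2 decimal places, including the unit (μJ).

Answer: 26.74 μJ

Derivation:
Initial: C1(5μF, Q=0μC, V=0.00V), C2(2μF, Q=12μC, V=6.00V), C3(3μF, Q=2μC, V=0.67V)
Op 1: CLOSE 1-2: Q_total=12.00, C_total=7.00, V=1.71; Q1=8.57, Q2=3.43; dissipated=25.714
Op 2: CLOSE 1-3: Q_total=10.57, C_total=8.00, V=1.32; Q1=6.61, Q3=3.96; dissipated=1.029
Total dissipated: 26.743 μJ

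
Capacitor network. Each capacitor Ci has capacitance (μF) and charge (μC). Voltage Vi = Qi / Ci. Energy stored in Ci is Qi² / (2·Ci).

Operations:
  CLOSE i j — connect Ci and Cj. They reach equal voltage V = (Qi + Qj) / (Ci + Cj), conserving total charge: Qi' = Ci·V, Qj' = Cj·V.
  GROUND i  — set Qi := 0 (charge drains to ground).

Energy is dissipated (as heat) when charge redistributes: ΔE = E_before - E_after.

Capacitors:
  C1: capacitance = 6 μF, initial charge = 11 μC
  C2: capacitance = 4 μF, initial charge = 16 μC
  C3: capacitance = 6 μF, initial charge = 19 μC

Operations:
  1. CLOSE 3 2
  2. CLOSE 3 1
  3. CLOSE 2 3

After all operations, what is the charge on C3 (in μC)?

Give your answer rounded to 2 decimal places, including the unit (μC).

Answer: 18.00 μC

Derivation:
Initial: C1(6μF, Q=11μC, V=1.83V), C2(4μF, Q=16μC, V=4.00V), C3(6μF, Q=19μC, V=3.17V)
Op 1: CLOSE 3-2: Q_total=35.00, C_total=10.00, V=3.50; Q3=21.00, Q2=14.00; dissipated=0.833
Op 2: CLOSE 3-1: Q_total=32.00, C_total=12.00, V=2.67; Q3=16.00, Q1=16.00; dissipated=4.167
Op 3: CLOSE 2-3: Q_total=30.00, C_total=10.00, V=3.00; Q2=12.00, Q3=18.00; dissipated=0.833
Final charges: Q1=16.00, Q2=12.00, Q3=18.00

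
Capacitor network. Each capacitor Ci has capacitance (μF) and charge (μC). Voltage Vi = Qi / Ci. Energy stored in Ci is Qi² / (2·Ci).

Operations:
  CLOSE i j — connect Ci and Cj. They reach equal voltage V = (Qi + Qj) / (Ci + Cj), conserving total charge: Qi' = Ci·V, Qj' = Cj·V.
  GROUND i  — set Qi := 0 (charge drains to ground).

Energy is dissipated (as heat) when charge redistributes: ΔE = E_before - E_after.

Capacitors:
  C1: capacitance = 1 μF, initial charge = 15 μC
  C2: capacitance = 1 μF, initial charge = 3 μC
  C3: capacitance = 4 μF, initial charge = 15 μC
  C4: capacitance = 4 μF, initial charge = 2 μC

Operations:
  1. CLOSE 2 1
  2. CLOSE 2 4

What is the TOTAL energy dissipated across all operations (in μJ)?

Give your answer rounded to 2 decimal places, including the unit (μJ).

Answer: 64.90 μJ

Derivation:
Initial: C1(1μF, Q=15μC, V=15.00V), C2(1μF, Q=3μC, V=3.00V), C3(4μF, Q=15μC, V=3.75V), C4(4μF, Q=2μC, V=0.50V)
Op 1: CLOSE 2-1: Q_total=18.00, C_total=2.00, V=9.00; Q2=9.00, Q1=9.00; dissipated=36.000
Op 2: CLOSE 2-4: Q_total=11.00, C_total=5.00, V=2.20; Q2=2.20, Q4=8.80; dissipated=28.900
Total dissipated: 64.900 μJ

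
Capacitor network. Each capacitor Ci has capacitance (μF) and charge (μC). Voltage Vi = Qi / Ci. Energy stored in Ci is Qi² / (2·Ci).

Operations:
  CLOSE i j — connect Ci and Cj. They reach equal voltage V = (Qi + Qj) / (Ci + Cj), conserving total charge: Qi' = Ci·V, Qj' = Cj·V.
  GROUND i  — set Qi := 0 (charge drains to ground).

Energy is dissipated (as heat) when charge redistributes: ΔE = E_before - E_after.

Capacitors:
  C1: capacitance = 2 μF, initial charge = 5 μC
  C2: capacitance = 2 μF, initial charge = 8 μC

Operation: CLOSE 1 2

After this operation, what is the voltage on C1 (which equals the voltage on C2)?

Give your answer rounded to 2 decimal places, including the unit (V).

Answer: 3.25 V

Derivation:
Initial: C1(2μF, Q=5μC, V=2.50V), C2(2μF, Q=8μC, V=4.00V)
Op 1: CLOSE 1-2: Q_total=13.00, C_total=4.00, V=3.25; Q1=6.50, Q2=6.50; dissipated=1.125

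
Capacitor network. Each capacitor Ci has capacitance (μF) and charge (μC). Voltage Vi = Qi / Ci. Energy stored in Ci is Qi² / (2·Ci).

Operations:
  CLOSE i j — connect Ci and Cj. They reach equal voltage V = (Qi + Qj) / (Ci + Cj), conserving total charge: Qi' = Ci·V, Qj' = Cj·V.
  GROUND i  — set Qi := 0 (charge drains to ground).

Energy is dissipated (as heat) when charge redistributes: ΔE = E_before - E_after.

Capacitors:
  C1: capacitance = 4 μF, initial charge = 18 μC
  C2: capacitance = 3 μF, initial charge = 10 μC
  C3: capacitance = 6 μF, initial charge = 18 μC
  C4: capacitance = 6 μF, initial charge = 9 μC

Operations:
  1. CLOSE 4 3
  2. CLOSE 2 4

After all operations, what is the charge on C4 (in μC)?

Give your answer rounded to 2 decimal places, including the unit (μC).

Answer: 15.67 μC

Derivation:
Initial: C1(4μF, Q=18μC, V=4.50V), C2(3μF, Q=10μC, V=3.33V), C3(6μF, Q=18μC, V=3.00V), C4(6μF, Q=9μC, V=1.50V)
Op 1: CLOSE 4-3: Q_total=27.00, C_total=12.00, V=2.25; Q4=13.50, Q3=13.50; dissipated=3.375
Op 2: CLOSE 2-4: Q_total=23.50, C_total=9.00, V=2.61; Q2=7.83, Q4=15.67; dissipated=1.174
Final charges: Q1=18.00, Q2=7.83, Q3=13.50, Q4=15.67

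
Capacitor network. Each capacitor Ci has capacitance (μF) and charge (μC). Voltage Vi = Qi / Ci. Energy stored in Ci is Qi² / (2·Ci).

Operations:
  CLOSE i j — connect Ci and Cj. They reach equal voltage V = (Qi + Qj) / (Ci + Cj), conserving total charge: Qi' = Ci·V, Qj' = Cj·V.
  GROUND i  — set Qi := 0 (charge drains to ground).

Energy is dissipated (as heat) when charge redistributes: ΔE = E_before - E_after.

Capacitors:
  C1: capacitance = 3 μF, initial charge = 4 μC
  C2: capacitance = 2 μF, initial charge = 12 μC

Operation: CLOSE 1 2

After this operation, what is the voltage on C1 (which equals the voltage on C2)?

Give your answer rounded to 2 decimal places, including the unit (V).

Answer: 3.20 V

Derivation:
Initial: C1(3μF, Q=4μC, V=1.33V), C2(2μF, Q=12μC, V=6.00V)
Op 1: CLOSE 1-2: Q_total=16.00, C_total=5.00, V=3.20; Q1=9.60, Q2=6.40; dissipated=13.067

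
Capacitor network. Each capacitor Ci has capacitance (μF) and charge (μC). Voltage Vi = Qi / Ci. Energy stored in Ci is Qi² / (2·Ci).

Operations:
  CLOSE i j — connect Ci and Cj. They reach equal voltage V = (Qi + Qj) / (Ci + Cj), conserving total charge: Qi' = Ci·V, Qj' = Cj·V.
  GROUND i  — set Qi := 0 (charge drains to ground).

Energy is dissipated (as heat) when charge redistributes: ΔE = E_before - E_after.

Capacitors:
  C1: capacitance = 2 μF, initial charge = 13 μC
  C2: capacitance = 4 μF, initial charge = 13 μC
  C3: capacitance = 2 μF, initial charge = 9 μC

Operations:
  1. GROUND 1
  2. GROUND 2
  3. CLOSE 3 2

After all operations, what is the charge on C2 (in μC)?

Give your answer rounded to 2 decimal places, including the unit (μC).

Initial: C1(2μF, Q=13μC, V=6.50V), C2(4μF, Q=13μC, V=3.25V), C3(2μF, Q=9μC, V=4.50V)
Op 1: GROUND 1: Q1=0; energy lost=42.250
Op 2: GROUND 2: Q2=0; energy lost=21.125
Op 3: CLOSE 3-2: Q_total=9.00, C_total=6.00, V=1.50; Q3=3.00, Q2=6.00; dissipated=13.500
Final charges: Q1=0.00, Q2=6.00, Q3=3.00

Answer: 6.00 μC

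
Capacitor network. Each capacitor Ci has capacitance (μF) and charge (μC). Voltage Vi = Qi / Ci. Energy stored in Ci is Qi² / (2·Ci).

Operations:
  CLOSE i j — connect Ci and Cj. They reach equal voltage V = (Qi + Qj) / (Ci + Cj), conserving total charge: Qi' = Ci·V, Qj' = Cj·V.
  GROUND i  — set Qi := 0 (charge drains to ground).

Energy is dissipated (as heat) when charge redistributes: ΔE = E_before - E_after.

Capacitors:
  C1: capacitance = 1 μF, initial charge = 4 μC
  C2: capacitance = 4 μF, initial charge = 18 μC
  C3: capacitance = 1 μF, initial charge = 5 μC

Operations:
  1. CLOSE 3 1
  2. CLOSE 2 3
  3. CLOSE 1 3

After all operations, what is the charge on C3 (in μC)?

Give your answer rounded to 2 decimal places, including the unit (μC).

Initial: C1(1μF, Q=4μC, V=4.00V), C2(4μF, Q=18μC, V=4.50V), C3(1μF, Q=5μC, V=5.00V)
Op 1: CLOSE 3-1: Q_total=9.00, C_total=2.00, V=4.50; Q3=4.50, Q1=4.50; dissipated=0.250
Op 2: CLOSE 2-3: Q_total=22.50, C_total=5.00, V=4.50; Q2=18.00, Q3=4.50; dissipated=0.000
Op 3: CLOSE 1-3: Q_total=9.00, C_total=2.00, V=4.50; Q1=4.50, Q3=4.50; dissipated=0.000
Final charges: Q1=4.50, Q2=18.00, Q3=4.50

Answer: 4.50 μC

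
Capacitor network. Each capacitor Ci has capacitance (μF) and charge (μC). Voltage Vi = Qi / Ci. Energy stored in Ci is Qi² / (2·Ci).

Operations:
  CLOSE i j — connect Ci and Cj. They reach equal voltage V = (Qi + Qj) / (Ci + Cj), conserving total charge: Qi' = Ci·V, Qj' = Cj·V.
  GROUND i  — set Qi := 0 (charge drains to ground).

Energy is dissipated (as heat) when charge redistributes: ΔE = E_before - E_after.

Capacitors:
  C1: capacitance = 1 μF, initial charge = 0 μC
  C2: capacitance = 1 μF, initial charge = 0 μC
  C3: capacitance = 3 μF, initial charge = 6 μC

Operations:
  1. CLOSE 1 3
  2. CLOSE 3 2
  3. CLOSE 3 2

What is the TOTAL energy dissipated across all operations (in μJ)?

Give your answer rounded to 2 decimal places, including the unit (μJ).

Answer: 2.34 μJ

Derivation:
Initial: C1(1μF, Q=0μC, V=0.00V), C2(1μF, Q=0μC, V=0.00V), C3(3μF, Q=6μC, V=2.00V)
Op 1: CLOSE 1-3: Q_total=6.00, C_total=4.00, V=1.50; Q1=1.50, Q3=4.50; dissipated=1.500
Op 2: CLOSE 3-2: Q_total=4.50, C_total=4.00, V=1.12; Q3=3.38, Q2=1.12; dissipated=0.844
Op 3: CLOSE 3-2: Q_total=4.50, C_total=4.00, V=1.12; Q3=3.38, Q2=1.12; dissipated=0.000
Total dissipated: 2.344 μJ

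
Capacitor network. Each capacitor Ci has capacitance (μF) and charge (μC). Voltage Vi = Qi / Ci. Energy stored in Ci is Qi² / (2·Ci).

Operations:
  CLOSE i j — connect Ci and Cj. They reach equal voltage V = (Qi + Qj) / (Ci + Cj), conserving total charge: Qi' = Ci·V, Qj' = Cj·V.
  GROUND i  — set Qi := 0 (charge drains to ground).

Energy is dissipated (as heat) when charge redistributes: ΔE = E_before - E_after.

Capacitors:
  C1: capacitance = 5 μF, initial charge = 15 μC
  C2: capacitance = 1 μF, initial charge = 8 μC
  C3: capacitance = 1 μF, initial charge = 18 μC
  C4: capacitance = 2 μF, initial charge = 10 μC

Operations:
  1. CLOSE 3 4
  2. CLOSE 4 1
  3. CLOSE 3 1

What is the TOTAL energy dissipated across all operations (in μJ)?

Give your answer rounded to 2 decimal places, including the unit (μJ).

Answer: 93.51 μJ

Derivation:
Initial: C1(5μF, Q=15μC, V=3.00V), C2(1μF, Q=8μC, V=8.00V), C3(1μF, Q=18μC, V=18.00V), C4(2μF, Q=10μC, V=5.00V)
Op 1: CLOSE 3-4: Q_total=28.00, C_total=3.00, V=9.33; Q3=9.33, Q4=18.67; dissipated=56.333
Op 2: CLOSE 4-1: Q_total=33.67, C_total=7.00, V=4.81; Q4=9.62, Q1=24.05; dissipated=28.651
Op 3: CLOSE 3-1: Q_total=33.38, C_total=6.00, V=5.56; Q3=5.56, Q1=27.82; dissipated=8.527
Total dissipated: 93.511 μJ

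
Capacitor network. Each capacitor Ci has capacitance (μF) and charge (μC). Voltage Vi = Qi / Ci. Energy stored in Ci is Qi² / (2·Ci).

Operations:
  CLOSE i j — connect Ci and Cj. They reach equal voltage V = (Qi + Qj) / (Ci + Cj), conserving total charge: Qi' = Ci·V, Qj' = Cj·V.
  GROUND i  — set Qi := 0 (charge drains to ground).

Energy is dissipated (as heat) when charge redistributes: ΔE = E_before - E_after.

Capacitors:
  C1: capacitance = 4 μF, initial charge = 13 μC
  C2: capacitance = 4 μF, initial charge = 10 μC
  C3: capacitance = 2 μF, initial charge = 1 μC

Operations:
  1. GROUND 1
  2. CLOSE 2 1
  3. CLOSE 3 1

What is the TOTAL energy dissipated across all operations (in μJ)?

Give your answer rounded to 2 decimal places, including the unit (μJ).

Answer: 27.75 μJ

Derivation:
Initial: C1(4μF, Q=13μC, V=3.25V), C2(4μF, Q=10μC, V=2.50V), C3(2μF, Q=1μC, V=0.50V)
Op 1: GROUND 1: Q1=0; energy lost=21.125
Op 2: CLOSE 2-1: Q_total=10.00, C_total=8.00, V=1.25; Q2=5.00, Q1=5.00; dissipated=6.250
Op 3: CLOSE 3-1: Q_total=6.00, C_total=6.00, V=1.00; Q3=2.00, Q1=4.00; dissipated=0.375
Total dissipated: 27.750 μJ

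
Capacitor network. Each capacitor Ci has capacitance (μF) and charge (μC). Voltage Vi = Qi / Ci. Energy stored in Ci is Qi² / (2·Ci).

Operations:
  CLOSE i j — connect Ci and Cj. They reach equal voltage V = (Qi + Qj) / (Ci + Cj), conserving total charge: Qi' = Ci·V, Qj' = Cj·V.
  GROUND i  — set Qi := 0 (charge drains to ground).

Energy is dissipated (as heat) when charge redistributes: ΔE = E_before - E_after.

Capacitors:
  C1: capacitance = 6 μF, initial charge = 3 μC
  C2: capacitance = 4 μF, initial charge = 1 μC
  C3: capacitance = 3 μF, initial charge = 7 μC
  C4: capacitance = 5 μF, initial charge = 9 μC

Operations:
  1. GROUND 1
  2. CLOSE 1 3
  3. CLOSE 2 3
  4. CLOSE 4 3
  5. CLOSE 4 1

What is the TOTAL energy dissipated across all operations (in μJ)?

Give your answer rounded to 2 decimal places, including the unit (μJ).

Initial: C1(6μF, Q=3μC, V=0.50V), C2(4μF, Q=1μC, V=0.25V), C3(3μF, Q=7μC, V=2.33V), C4(5μF, Q=9μC, V=1.80V)
Op 1: GROUND 1: Q1=0; energy lost=0.750
Op 2: CLOSE 1-3: Q_total=7.00, C_total=9.00, V=0.78; Q1=4.67, Q3=2.33; dissipated=5.444
Op 3: CLOSE 2-3: Q_total=3.33, C_total=7.00, V=0.48; Q2=1.90, Q3=1.43; dissipated=0.239
Op 4: CLOSE 4-3: Q_total=10.43, C_total=8.00, V=1.30; Q4=6.52, Q3=3.91; dissipated=1.643
Op 5: CLOSE 4-1: Q_total=11.18, C_total=11.00, V=1.02; Q4=5.08, Q1=6.10; dissipated=0.377
Total dissipated: 8.453 μJ

Answer: 8.45 μJ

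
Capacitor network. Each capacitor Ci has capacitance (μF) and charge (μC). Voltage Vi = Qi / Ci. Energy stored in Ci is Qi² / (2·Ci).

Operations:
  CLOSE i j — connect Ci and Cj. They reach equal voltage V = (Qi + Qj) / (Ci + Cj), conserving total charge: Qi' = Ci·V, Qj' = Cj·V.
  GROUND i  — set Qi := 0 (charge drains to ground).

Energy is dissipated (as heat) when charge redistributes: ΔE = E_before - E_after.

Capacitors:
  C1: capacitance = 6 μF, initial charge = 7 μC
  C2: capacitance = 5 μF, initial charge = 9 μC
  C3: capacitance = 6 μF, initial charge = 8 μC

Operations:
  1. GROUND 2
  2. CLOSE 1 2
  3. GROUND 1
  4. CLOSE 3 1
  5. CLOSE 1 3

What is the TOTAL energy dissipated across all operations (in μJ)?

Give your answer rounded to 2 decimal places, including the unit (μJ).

Answer: 13.84 μJ

Derivation:
Initial: C1(6μF, Q=7μC, V=1.17V), C2(5μF, Q=9μC, V=1.80V), C3(6μF, Q=8μC, V=1.33V)
Op 1: GROUND 2: Q2=0; energy lost=8.100
Op 2: CLOSE 1-2: Q_total=7.00, C_total=11.00, V=0.64; Q1=3.82, Q2=3.18; dissipated=1.856
Op 3: GROUND 1: Q1=0; energy lost=1.215
Op 4: CLOSE 3-1: Q_total=8.00, C_total=12.00, V=0.67; Q3=4.00, Q1=4.00; dissipated=2.667
Op 5: CLOSE 1-3: Q_total=8.00, C_total=12.00, V=0.67; Q1=4.00, Q3=4.00; dissipated=0.000
Total dissipated: 13.838 μJ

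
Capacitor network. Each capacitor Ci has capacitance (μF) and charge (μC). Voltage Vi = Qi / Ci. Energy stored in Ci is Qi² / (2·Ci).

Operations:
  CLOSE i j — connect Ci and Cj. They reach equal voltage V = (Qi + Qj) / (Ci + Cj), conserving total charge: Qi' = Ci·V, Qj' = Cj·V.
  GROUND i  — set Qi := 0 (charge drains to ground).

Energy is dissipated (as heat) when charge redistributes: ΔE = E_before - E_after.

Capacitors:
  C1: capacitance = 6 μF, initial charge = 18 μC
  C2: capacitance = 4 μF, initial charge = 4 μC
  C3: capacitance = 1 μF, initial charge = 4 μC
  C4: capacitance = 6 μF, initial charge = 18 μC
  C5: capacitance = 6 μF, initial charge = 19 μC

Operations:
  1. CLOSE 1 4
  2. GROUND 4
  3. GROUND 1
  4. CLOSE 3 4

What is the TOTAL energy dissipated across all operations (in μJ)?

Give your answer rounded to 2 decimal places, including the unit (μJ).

Answer: 60.86 μJ

Derivation:
Initial: C1(6μF, Q=18μC, V=3.00V), C2(4μF, Q=4μC, V=1.00V), C3(1μF, Q=4μC, V=4.00V), C4(6μF, Q=18μC, V=3.00V), C5(6μF, Q=19μC, V=3.17V)
Op 1: CLOSE 1-4: Q_total=36.00, C_total=12.00, V=3.00; Q1=18.00, Q4=18.00; dissipated=0.000
Op 2: GROUND 4: Q4=0; energy lost=27.000
Op 3: GROUND 1: Q1=0; energy lost=27.000
Op 4: CLOSE 3-4: Q_total=4.00, C_total=7.00, V=0.57; Q3=0.57, Q4=3.43; dissipated=6.857
Total dissipated: 60.857 μJ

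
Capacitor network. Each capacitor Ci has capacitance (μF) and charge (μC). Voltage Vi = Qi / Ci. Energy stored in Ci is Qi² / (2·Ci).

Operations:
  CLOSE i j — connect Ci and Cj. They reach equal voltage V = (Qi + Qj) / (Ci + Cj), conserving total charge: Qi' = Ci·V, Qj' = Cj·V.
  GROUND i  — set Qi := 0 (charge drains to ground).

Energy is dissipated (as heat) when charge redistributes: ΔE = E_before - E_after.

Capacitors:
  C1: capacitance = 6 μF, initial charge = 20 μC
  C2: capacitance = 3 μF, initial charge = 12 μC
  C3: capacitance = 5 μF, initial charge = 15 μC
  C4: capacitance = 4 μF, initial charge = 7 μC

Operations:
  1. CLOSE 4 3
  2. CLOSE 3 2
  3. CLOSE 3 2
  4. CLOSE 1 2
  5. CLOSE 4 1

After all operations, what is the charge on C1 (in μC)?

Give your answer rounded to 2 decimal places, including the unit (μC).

Initial: C1(6μF, Q=20μC, V=3.33V), C2(3μF, Q=12μC, V=4.00V), C3(5μF, Q=15μC, V=3.00V), C4(4μF, Q=7μC, V=1.75V)
Op 1: CLOSE 4-3: Q_total=22.00, C_total=9.00, V=2.44; Q4=9.78, Q3=12.22; dissipated=1.736
Op 2: CLOSE 3-2: Q_total=24.22, C_total=8.00, V=3.03; Q3=15.14, Q2=9.08; dissipated=2.269
Op 3: CLOSE 3-2: Q_total=24.22, C_total=8.00, V=3.03; Q3=15.14, Q2=9.08; dissipated=0.000
Op 4: CLOSE 1-2: Q_total=29.08, C_total=9.00, V=3.23; Q1=19.39, Q2=9.69; dissipated=0.093
Op 5: CLOSE 4-1: Q_total=29.17, C_total=10.00, V=2.92; Q4=11.67, Q1=17.50; dissipated=0.743
Final charges: Q1=17.50, Q2=9.69, Q3=15.14, Q4=11.67

Answer: 17.50 μC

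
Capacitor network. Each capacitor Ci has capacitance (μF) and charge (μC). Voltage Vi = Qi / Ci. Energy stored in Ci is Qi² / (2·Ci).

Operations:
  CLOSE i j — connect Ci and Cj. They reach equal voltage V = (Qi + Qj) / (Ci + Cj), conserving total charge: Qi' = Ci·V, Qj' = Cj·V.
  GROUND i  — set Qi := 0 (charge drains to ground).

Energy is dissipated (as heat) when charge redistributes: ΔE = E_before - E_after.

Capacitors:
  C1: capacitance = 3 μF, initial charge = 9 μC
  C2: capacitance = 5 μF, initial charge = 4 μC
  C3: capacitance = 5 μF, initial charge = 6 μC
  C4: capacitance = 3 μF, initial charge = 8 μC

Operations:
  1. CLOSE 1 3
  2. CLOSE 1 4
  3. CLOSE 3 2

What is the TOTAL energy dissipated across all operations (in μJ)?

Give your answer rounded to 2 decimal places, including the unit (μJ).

Initial: C1(3μF, Q=9μC, V=3.00V), C2(5μF, Q=4μC, V=0.80V), C3(5μF, Q=6μC, V=1.20V), C4(3μF, Q=8μC, V=2.67V)
Op 1: CLOSE 1-3: Q_total=15.00, C_total=8.00, V=1.88; Q1=5.62, Q3=9.38; dissipated=3.038
Op 2: CLOSE 1-4: Q_total=13.62, C_total=6.00, V=2.27; Q1=6.81, Q4=6.81; dissipated=0.470
Op 3: CLOSE 3-2: Q_total=13.38, C_total=10.00, V=1.34; Q3=6.69, Q2=6.69; dissipated=1.445
Total dissipated: 4.952 μJ

Answer: 4.95 μJ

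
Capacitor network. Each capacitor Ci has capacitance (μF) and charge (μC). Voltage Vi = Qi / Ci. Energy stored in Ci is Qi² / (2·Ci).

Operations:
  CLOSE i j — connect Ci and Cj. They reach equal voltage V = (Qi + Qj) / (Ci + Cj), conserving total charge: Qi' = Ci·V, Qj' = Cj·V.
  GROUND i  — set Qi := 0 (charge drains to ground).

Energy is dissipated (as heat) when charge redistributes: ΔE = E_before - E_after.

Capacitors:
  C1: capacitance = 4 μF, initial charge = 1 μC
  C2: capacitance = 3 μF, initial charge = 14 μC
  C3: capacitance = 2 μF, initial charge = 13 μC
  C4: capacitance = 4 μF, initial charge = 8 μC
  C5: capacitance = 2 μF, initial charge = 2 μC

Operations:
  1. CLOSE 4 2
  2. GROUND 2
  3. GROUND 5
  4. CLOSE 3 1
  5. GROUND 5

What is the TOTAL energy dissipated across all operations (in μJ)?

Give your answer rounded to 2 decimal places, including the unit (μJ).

Initial: C1(4μF, Q=1μC, V=0.25V), C2(3μF, Q=14μC, V=4.67V), C3(2μF, Q=13μC, V=6.50V), C4(4μF, Q=8μC, V=2.00V), C5(2μF, Q=2μC, V=1.00V)
Op 1: CLOSE 4-2: Q_total=22.00, C_total=7.00, V=3.14; Q4=12.57, Q2=9.43; dissipated=6.095
Op 2: GROUND 2: Q2=0; energy lost=14.816
Op 3: GROUND 5: Q5=0; energy lost=1.000
Op 4: CLOSE 3-1: Q_total=14.00, C_total=6.00, V=2.33; Q3=4.67, Q1=9.33; dissipated=26.042
Op 5: GROUND 5: Q5=0; energy lost=0.000
Total dissipated: 47.953 μJ

Answer: 47.95 μJ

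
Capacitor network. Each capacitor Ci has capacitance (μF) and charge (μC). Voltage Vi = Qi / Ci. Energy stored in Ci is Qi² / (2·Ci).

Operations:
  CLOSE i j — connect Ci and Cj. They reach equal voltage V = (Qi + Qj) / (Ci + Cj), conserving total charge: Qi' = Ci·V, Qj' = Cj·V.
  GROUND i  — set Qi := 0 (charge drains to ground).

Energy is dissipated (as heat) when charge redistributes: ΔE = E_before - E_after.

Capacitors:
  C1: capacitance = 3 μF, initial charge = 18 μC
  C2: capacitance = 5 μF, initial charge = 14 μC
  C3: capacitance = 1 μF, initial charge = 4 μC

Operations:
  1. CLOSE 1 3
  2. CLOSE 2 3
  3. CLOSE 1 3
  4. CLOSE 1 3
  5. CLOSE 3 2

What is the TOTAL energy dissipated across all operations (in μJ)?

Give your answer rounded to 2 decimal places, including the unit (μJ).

Answer: 7.62 μJ

Derivation:
Initial: C1(3μF, Q=18μC, V=6.00V), C2(5μF, Q=14μC, V=2.80V), C3(1μF, Q=4μC, V=4.00V)
Op 1: CLOSE 1-3: Q_total=22.00, C_total=4.00, V=5.50; Q1=16.50, Q3=5.50; dissipated=1.500
Op 2: CLOSE 2-3: Q_total=19.50, C_total=6.00, V=3.25; Q2=16.25, Q3=3.25; dissipated=3.038
Op 3: CLOSE 1-3: Q_total=19.75, C_total=4.00, V=4.94; Q1=14.81, Q3=4.94; dissipated=1.898
Op 4: CLOSE 1-3: Q_total=19.75, C_total=4.00, V=4.94; Q1=14.81, Q3=4.94; dissipated=0.000
Op 5: CLOSE 3-2: Q_total=21.19, C_total=6.00, V=3.53; Q3=3.53, Q2=17.66; dissipated=1.187
Total dissipated: 7.622 μJ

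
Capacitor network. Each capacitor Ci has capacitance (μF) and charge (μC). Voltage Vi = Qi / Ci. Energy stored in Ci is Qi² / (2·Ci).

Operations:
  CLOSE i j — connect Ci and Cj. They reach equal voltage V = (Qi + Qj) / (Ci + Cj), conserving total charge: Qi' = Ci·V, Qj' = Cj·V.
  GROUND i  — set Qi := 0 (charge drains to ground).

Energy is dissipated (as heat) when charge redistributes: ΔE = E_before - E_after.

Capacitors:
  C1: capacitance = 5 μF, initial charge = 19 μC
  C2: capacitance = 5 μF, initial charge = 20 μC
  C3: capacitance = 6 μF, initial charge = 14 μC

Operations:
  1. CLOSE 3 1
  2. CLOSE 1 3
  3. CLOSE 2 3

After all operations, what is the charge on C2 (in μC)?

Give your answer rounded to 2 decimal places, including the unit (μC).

Initial: C1(5μF, Q=19μC, V=3.80V), C2(5μF, Q=20μC, V=4.00V), C3(6μF, Q=14μC, V=2.33V)
Op 1: CLOSE 3-1: Q_total=33.00, C_total=11.00, V=3.00; Q3=18.00, Q1=15.00; dissipated=2.933
Op 2: CLOSE 1-3: Q_total=33.00, C_total=11.00, V=3.00; Q1=15.00, Q3=18.00; dissipated=0.000
Op 3: CLOSE 2-3: Q_total=38.00, C_total=11.00, V=3.45; Q2=17.27, Q3=20.73; dissipated=1.364
Final charges: Q1=15.00, Q2=17.27, Q3=20.73

Answer: 17.27 μC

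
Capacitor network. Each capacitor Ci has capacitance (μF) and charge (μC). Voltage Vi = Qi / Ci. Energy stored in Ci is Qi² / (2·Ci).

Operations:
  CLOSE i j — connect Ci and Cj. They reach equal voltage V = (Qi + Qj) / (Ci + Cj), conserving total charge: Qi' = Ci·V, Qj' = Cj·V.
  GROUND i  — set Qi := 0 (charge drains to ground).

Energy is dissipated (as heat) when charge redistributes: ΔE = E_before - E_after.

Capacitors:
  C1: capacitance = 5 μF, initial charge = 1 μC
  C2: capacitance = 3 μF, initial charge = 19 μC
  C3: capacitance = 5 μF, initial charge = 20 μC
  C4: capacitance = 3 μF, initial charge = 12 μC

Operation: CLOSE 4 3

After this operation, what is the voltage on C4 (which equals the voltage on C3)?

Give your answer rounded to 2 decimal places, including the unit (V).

Answer: 4.00 V

Derivation:
Initial: C1(5μF, Q=1μC, V=0.20V), C2(3μF, Q=19μC, V=6.33V), C3(5μF, Q=20μC, V=4.00V), C4(3μF, Q=12μC, V=4.00V)
Op 1: CLOSE 4-3: Q_total=32.00, C_total=8.00, V=4.00; Q4=12.00, Q3=20.00; dissipated=0.000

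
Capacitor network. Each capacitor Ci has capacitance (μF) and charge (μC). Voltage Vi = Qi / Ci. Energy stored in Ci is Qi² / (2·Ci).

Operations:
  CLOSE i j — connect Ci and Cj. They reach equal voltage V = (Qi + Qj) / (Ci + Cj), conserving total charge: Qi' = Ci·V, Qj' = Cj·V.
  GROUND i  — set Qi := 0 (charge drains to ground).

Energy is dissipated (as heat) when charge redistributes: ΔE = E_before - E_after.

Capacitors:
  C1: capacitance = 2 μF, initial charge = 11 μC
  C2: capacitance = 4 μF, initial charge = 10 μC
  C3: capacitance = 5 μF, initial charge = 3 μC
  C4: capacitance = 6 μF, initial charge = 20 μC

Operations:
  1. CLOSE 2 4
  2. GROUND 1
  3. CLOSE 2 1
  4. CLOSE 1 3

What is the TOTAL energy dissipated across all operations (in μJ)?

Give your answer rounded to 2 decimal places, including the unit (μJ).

Initial: C1(2μF, Q=11μC, V=5.50V), C2(4μF, Q=10μC, V=2.50V), C3(5μF, Q=3μC, V=0.60V), C4(6μF, Q=20μC, V=3.33V)
Op 1: CLOSE 2-4: Q_total=30.00, C_total=10.00, V=3.00; Q2=12.00, Q4=18.00; dissipated=0.833
Op 2: GROUND 1: Q1=0; energy lost=30.250
Op 3: CLOSE 2-1: Q_total=12.00, C_total=6.00, V=2.00; Q2=8.00, Q1=4.00; dissipated=6.000
Op 4: CLOSE 1-3: Q_total=7.00, C_total=7.00, V=1.00; Q1=2.00, Q3=5.00; dissipated=1.400
Total dissipated: 38.483 μJ

Answer: 38.48 μJ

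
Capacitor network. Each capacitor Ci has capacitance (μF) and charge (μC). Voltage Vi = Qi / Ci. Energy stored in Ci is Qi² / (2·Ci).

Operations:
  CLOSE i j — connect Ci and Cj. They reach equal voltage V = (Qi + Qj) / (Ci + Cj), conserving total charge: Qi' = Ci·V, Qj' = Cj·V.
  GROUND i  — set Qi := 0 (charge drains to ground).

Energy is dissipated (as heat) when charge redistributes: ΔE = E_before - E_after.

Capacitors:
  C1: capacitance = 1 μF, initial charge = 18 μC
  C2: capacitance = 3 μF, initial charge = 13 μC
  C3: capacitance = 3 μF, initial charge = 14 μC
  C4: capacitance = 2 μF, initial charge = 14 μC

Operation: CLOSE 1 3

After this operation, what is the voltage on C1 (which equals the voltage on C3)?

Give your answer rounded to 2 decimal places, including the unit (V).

Initial: C1(1μF, Q=18μC, V=18.00V), C2(3μF, Q=13μC, V=4.33V), C3(3μF, Q=14μC, V=4.67V), C4(2μF, Q=14μC, V=7.00V)
Op 1: CLOSE 1-3: Q_total=32.00, C_total=4.00, V=8.00; Q1=8.00, Q3=24.00; dissipated=66.667

Answer: 8.00 V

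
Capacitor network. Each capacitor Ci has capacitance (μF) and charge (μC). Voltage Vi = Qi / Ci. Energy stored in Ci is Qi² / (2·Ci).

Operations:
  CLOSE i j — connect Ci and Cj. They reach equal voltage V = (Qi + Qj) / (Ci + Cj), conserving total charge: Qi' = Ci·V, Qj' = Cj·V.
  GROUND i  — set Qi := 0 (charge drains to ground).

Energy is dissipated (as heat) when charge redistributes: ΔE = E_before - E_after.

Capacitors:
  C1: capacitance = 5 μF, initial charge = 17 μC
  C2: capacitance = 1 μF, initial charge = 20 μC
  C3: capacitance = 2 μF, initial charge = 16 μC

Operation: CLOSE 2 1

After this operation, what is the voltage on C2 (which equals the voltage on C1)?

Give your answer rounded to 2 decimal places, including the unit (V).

Answer: 6.17 V

Derivation:
Initial: C1(5μF, Q=17μC, V=3.40V), C2(1μF, Q=20μC, V=20.00V), C3(2μF, Q=16μC, V=8.00V)
Op 1: CLOSE 2-1: Q_total=37.00, C_total=6.00, V=6.17; Q2=6.17, Q1=30.83; dissipated=114.817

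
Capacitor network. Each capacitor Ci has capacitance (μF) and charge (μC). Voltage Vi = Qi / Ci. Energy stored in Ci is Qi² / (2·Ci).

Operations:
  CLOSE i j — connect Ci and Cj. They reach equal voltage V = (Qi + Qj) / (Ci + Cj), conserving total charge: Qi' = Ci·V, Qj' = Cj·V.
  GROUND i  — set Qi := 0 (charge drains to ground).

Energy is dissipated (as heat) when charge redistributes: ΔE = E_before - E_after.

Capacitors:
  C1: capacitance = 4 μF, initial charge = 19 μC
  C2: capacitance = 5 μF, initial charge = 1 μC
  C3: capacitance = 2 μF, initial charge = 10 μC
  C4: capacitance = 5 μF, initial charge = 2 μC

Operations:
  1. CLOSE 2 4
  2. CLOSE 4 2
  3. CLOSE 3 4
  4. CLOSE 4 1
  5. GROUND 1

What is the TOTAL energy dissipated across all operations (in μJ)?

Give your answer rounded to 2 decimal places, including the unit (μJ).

Initial: C1(4μF, Q=19μC, V=4.75V), C2(5μF, Q=1μC, V=0.20V), C3(2μF, Q=10μC, V=5.00V), C4(5μF, Q=2μC, V=0.40V)
Op 1: CLOSE 2-4: Q_total=3.00, C_total=10.00, V=0.30; Q2=1.50, Q4=1.50; dissipated=0.050
Op 2: CLOSE 4-2: Q_total=3.00, C_total=10.00, V=0.30; Q4=1.50, Q2=1.50; dissipated=0.000
Op 3: CLOSE 3-4: Q_total=11.50, C_total=7.00, V=1.64; Q3=3.29, Q4=8.21; dissipated=15.779
Op 4: CLOSE 4-1: Q_total=27.21, C_total=9.00, V=3.02; Q4=15.12, Q1=12.10; dissipated=10.727
Op 5: GROUND 1: Q1=0; energy lost=18.287
Total dissipated: 44.842 μJ

Answer: 44.84 μJ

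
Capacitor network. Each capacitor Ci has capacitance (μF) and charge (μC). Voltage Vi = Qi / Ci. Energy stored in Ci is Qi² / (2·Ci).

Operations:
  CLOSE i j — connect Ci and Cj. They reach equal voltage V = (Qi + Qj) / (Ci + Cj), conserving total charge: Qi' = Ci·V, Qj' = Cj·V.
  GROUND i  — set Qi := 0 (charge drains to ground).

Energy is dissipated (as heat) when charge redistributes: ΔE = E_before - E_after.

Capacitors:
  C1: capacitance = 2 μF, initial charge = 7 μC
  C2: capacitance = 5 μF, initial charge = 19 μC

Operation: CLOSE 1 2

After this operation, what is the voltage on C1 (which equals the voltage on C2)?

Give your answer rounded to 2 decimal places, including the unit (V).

Answer: 3.71 V

Derivation:
Initial: C1(2μF, Q=7μC, V=3.50V), C2(5μF, Q=19μC, V=3.80V)
Op 1: CLOSE 1-2: Q_total=26.00, C_total=7.00, V=3.71; Q1=7.43, Q2=18.57; dissipated=0.064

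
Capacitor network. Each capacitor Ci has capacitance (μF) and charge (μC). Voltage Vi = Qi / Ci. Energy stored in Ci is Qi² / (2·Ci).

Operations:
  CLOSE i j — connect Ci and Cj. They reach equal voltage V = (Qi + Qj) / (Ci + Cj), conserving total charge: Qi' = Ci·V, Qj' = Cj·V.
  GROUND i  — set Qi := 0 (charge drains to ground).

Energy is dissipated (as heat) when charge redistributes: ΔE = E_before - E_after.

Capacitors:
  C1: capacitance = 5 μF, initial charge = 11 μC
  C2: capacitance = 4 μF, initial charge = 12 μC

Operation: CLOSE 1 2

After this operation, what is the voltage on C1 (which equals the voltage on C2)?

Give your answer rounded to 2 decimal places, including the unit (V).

Answer: 2.56 V

Derivation:
Initial: C1(5μF, Q=11μC, V=2.20V), C2(4μF, Q=12μC, V=3.00V)
Op 1: CLOSE 1-2: Q_total=23.00, C_total=9.00, V=2.56; Q1=12.78, Q2=10.22; dissipated=0.711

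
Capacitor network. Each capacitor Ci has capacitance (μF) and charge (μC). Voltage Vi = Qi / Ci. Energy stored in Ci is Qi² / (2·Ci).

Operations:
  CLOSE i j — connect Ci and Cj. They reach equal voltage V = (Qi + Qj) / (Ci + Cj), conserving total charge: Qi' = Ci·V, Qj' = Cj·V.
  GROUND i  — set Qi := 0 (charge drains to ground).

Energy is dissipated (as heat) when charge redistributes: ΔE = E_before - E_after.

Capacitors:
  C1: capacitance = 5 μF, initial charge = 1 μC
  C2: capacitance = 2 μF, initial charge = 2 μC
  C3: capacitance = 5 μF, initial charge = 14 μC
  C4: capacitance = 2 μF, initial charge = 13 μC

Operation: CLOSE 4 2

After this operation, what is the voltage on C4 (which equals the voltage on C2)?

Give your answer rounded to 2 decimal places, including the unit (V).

Initial: C1(5μF, Q=1μC, V=0.20V), C2(2μF, Q=2μC, V=1.00V), C3(5μF, Q=14μC, V=2.80V), C4(2μF, Q=13μC, V=6.50V)
Op 1: CLOSE 4-2: Q_total=15.00, C_total=4.00, V=3.75; Q4=7.50, Q2=7.50; dissipated=15.125

Answer: 3.75 V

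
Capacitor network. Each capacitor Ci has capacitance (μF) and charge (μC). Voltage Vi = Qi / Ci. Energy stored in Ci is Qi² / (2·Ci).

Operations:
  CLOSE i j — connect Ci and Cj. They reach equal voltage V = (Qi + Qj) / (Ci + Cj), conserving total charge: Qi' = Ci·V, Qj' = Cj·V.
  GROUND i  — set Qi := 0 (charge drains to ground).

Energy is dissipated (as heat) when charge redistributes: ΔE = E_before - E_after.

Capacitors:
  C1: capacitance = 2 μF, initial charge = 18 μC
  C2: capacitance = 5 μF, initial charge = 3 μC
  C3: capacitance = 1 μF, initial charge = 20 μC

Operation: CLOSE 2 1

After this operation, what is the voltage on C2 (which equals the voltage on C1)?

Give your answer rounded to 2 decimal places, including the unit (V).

Answer: 3.00 V

Derivation:
Initial: C1(2μF, Q=18μC, V=9.00V), C2(5μF, Q=3μC, V=0.60V), C3(1μF, Q=20μC, V=20.00V)
Op 1: CLOSE 2-1: Q_total=21.00, C_total=7.00, V=3.00; Q2=15.00, Q1=6.00; dissipated=50.400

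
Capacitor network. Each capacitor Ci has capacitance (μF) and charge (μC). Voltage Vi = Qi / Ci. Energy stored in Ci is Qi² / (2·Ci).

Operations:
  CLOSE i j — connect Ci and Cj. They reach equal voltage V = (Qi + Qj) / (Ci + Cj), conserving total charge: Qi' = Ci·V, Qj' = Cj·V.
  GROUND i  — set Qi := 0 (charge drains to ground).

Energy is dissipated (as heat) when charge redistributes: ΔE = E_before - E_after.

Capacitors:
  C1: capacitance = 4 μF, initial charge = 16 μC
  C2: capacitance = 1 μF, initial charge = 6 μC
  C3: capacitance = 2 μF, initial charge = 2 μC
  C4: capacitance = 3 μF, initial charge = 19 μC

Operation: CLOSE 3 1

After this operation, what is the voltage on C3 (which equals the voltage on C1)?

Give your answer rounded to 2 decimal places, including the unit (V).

Answer: 3.00 V

Derivation:
Initial: C1(4μF, Q=16μC, V=4.00V), C2(1μF, Q=6μC, V=6.00V), C3(2μF, Q=2μC, V=1.00V), C4(3μF, Q=19μC, V=6.33V)
Op 1: CLOSE 3-1: Q_total=18.00, C_total=6.00, V=3.00; Q3=6.00, Q1=12.00; dissipated=6.000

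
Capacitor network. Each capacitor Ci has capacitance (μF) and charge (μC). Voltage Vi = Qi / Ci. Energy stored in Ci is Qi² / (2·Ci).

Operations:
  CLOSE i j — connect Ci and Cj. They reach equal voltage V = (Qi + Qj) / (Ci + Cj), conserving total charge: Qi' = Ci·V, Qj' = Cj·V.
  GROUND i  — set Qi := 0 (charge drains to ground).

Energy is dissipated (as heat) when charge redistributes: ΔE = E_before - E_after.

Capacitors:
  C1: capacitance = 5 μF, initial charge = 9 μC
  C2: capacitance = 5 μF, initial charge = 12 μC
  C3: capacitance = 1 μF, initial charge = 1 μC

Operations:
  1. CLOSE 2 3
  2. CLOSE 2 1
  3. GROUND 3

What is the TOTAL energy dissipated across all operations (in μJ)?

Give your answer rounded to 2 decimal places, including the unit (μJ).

Initial: C1(5μF, Q=9μC, V=1.80V), C2(5μF, Q=12μC, V=2.40V), C3(1μF, Q=1μC, V=1.00V)
Op 1: CLOSE 2-3: Q_total=13.00, C_total=6.00, V=2.17; Q2=10.83, Q3=2.17; dissipated=0.817
Op 2: CLOSE 2-1: Q_total=19.83, C_total=10.00, V=1.98; Q2=9.92, Q1=9.92; dissipated=0.168
Op 3: GROUND 3: Q3=0; energy lost=2.347
Total dissipated: 3.332 μJ

Answer: 3.33 μJ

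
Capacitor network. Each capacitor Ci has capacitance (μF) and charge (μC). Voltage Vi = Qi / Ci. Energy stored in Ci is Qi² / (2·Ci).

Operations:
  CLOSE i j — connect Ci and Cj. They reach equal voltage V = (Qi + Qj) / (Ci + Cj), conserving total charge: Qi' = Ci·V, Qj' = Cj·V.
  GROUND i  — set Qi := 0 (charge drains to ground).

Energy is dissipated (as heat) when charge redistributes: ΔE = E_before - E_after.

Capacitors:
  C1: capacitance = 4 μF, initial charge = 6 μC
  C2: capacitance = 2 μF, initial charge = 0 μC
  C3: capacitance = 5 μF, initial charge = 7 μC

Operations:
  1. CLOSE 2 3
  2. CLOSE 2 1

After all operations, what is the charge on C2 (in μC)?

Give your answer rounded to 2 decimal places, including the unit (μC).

Initial: C1(4μF, Q=6μC, V=1.50V), C2(2μF, Q=0μC, V=0.00V), C3(5μF, Q=7μC, V=1.40V)
Op 1: CLOSE 2-3: Q_total=7.00, C_total=7.00, V=1.00; Q2=2.00, Q3=5.00; dissipated=1.400
Op 2: CLOSE 2-1: Q_total=8.00, C_total=6.00, V=1.33; Q2=2.67, Q1=5.33; dissipated=0.167
Final charges: Q1=5.33, Q2=2.67, Q3=5.00

Answer: 2.67 μC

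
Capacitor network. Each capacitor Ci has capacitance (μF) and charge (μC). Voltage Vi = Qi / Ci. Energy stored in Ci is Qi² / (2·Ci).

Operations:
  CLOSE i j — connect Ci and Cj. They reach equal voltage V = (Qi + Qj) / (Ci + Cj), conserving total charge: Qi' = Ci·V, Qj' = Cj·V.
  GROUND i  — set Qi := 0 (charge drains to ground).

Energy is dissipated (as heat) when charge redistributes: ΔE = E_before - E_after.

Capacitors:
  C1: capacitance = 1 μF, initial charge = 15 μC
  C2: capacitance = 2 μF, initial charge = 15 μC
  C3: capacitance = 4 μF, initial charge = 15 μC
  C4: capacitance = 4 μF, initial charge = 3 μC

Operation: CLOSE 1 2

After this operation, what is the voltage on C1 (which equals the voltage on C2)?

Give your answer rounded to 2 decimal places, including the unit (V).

Initial: C1(1μF, Q=15μC, V=15.00V), C2(2μF, Q=15μC, V=7.50V), C3(4μF, Q=15μC, V=3.75V), C4(4μF, Q=3μC, V=0.75V)
Op 1: CLOSE 1-2: Q_total=30.00, C_total=3.00, V=10.00; Q1=10.00, Q2=20.00; dissipated=18.750

Answer: 10.00 V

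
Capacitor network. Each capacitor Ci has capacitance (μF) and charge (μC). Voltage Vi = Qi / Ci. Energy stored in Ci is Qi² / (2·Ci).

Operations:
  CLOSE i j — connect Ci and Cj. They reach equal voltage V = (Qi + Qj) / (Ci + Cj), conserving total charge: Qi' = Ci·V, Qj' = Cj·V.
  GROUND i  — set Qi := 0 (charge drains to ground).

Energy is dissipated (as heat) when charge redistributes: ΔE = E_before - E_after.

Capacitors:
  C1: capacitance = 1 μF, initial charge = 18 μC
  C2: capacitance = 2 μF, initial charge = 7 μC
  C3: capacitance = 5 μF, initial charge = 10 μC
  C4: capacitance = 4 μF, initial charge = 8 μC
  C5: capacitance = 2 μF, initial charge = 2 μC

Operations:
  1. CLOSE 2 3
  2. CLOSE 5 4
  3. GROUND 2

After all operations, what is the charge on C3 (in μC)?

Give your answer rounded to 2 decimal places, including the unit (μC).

Initial: C1(1μF, Q=18μC, V=18.00V), C2(2μF, Q=7μC, V=3.50V), C3(5μF, Q=10μC, V=2.00V), C4(4μF, Q=8μC, V=2.00V), C5(2μF, Q=2μC, V=1.00V)
Op 1: CLOSE 2-3: Q_total=17.00, C_total=7.00, V=2.43; Q2=4.86, Q3=12.14; dissipated=1.607
Op 2: CLOSE 5-4: Q_total=10.00, C_total=6.00, V=1.67; Q5=3.33, Q4=6.67; dissipated=0.667
Op 3: GROUND 2: Q2=0; energy lost=5.898
Final charges: Q1=18.00, Q2=0.00, Q3=12.14, Q4=6.67, Q5=3.33

Answer: 12.14 μC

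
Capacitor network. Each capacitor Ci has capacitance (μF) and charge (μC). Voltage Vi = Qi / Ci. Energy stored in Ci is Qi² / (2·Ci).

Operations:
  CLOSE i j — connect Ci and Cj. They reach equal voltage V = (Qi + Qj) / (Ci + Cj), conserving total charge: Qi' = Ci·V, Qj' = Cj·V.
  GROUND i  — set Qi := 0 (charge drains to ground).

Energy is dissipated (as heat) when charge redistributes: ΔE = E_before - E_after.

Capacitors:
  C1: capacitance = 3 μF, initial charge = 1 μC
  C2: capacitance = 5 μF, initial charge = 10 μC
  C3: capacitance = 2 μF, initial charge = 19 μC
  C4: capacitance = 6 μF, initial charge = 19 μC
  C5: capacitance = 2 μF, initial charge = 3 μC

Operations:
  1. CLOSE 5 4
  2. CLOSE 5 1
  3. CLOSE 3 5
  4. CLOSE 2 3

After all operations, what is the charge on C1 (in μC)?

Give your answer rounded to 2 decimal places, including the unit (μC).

Answer: 3.90 μC

Derivation:
Initial: C1(3μF, Q=1μC, V=0.33V), C2(5μF, Q=10μC, V=2.00V), C3(2μF, Q=19μC, V=9.50V), C4(6μF, Q=19μC, V=3.17V), C5(2μF, Q=3μC, V=1.50V)
Op 1: CLOSE 5-4: Q_total=22.00, C_total=8.00, V=2.75; Q5=5.50, Q4=16.50; dissipated=2.083
Op 2: CLOSE 5-1: Q_total=6.50, C_total=5.00, V=1.30; Q5=2.60, Q1=3.90; dissipated=3.504
Op 3: CLOSE 3-5: Q_total=21.60, C_total=4.00, V=5.40; Q3=10.80, Q5=10.80; dissipated=33.620
Op 4: CLOSE 2-3: Q_total=20.80, C_total=7.00, V=2.97; Q2=14.86, Q3=5.94; dissipated=8.257
Final charges: Q1=3.90, Q2=14.86, Q3=5.94, Q4=16.50, Q5=10.80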